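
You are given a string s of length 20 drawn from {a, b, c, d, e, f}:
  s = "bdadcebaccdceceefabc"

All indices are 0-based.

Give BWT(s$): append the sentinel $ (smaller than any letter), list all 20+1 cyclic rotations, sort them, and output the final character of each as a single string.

cfbdea$bacddebaccccee

rank  rotation               last
    0  $bdadcebaccdceceefabc  c
    1  abc$bdadcebaccdceceef  f
    2  accdceceefabc$bdadceb  b
    3  adcebaccdceceefabc$bd  d
    4  baccdceceefabc$bdadce  e
    5  bc$bdadcebaccdceceefa  a
    6  bdadcebaccdceceefabc$  $
    7  c$bdadcebaccdceceefab  b
    8  ccdceceefabc$bdadceba  a
    9  cdceceefabc$bdadcebac  c
   10  cebaccdceceefabc$bdad  d
   11  ceceefabc$bdadcebaccd  d
   12  ceefabc$bdadcebaccdce  e
   13  dadcebaccdceceefabc$b  b
   14  dcebaccdceceefabc$bda  a
   15  dceceefabc$bdadcebacc  c
   16  ebaccdceceefabc$bdadc  c
   17  eceefabc$bdadcebaccdc  c
   18  eefabc$bdadcebaccdcec  c
   19  efabc$bdadcebaccdcece  e
   20  fabc$bdadcebaccdcecee  e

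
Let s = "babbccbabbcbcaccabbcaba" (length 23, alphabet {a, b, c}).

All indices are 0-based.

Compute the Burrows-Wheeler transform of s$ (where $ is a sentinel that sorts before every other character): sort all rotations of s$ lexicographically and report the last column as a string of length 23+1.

abccbbcac$aaabcbbbcbcbab

rank  rotation                  last
    0  $babbccbabbcbcaccabbcaba  a
    1  a$babbccbabbcbcaccabbcab  b
    2  aba$babbccbabbcbcaccabbc  c
    3  abbcaba$babbccbabbcbcacc  c
    4  abbcbcaccabbcaba$babbccb  b
    5  abbccbabbcbcaccabbcaba$b  b
    6  accabbcaba$babbccbabbcbc  c
    7  ba$babbccbabbcbcaccabbca  a
    8  babbcbcaccabbcaba$babbcc  c
    9  babbccbabbcbcaccabbcaba$  $
   10  bbcaba$babbccbabbcbcacca  a
   11  bbcbcaccabbcaba$babbccba  a
   12  bbccbabbcbcaccabbcaba$ba  a
   13  bcaba$babbccbabbcbcaccab  b
   14  bcaccabbcaba$babbccbabbc  c
   15  bcbcaccabbcaba$babbccbab  b
   16  bccbabbcbcaccabbcaba$bab  b
   17  caba$babbccbabbcbcaccabb  b
   18  cabbcaba$babbccbabbcbcac  c
   19  caccabbcaba$babbccbabbcb  b
   20  cbabbcbcaccabbcaba$babbc  c
   21  cbcaccabbcaba$babbccbabb  b
   22  ccabbcaba$babbccbabbcbca  a
   23  ccbabbcbcaccabbcaba$babb  b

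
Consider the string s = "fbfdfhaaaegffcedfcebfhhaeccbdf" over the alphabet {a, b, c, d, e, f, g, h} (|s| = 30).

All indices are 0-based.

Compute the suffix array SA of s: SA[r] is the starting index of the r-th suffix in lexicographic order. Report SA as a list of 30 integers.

[6, 7, 23, 8, 27, 1, 19, 26, 25, 17, 13, 28, 15, 3, 18, 24, 14, 9, 29, 0, 16, 12, 2, 11, 4, 20, 10, 5, 22, 21]

rank | idx | suffix
   0 |   6 | aaaegffcedfcebfhhaeccbdf
   1 |   7 | aaegffcedfcebfhhaeccbdf
   2 |  23 | aeccbdf
   3 |   8 | aegffcedfcebfhhaeccbdf
   4 |  27 | bdf
   5 |   1 | bfdfhaaaegffcedfcebfhhaeccbdf
   6 |  19 | bfhhaeccbdf
   7 |  26 | cbdf
   8 |  25 | ccbdf
   9 |  17 | cebfhhaeccbdf
  10 |  13 | cedfcebfhhaeccbdf
  11 |  28 | df
  12 |  15 | dfcebfhhaeccbdf
  13 |   3 | dfhaaaegffcedfcebfhhaeccbdf
  14 |  18 | ebfhhaeccbdf
  15 |  24 | eccbdf
  16 |  14 | edfcebfhhaeccbdf
  17 |   9 | egffcedfcebfhhaeccbdf
  18 |  29 | f
  19 |   0 | fbfdfhaaaegffcedfcebfhhaeccbdf
  20 |  16 | fcebfhhaeccbdf
  21 |  12 | fcedfcebfhhaeccbdf
  22 |   2 | fdfhaaaegffcedfcebfhhaeccbdf
  23 |  11 | ffcedfcebfhhaeccbdf
  24 |   4 | fhaaaegffcedfcebfhhaeccbdf
  25 |  20 | fhhaeccbdf
  26 |  10 | gffcedfcebfhhaeccbdf
  27 |   5 | haaaegffcedfcebfhhaeccbdf
  28 |  22 | haeccbdf
  29 |  21 | hhaeccbdf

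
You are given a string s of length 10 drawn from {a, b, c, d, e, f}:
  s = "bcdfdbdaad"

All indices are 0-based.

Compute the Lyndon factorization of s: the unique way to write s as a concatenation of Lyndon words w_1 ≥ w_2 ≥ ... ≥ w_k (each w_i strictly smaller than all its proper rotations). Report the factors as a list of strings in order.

["bcdfdbd", "aad"]

emit factor 1: 'bcdfdbd' (i=0, period=7)
emit factor 2: 'aad' (i=7, period=3)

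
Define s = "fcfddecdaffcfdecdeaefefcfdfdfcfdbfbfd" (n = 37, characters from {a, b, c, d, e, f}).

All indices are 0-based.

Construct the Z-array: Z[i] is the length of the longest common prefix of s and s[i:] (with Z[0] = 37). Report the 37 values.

[37, 0, 1, 0, 0, 0, 0, 0, 0, 1, 4, 0, 1, 0, 0, 0, 0, 0, 0, 0, 1, 0, 4, 0, 1, 0, 1, 0, 4, 0, 1, 0, 0, 1, 0, 1, 0]

Z[0]=37
i=1: outside box; Z[1]=0
i=2: outside box; Z[2]=1 scan→box=[2,3)
i=3: outside box; Z[3]=0
i=4: outside box; Z[4]=0
i=5: outside box; Z[5]=0
i=6: outside box; Z[6]=0
i=7: outside box; Z[7]=0
i=8: outside box; Z[8]=0
i=9: outside box; Z[9]=1 scan→box=[9,10)
i=10: outside box; Z[10]=4 scan→box=[10,14)
i=11: min(r-i=3, Z[1]=0)=0; Z[11]=0
i=12: min(r-i=2, Z[2]=1)=1; Z[12]=1
i=13: min(r-i=1, Z[3]=0)=0; Z[13]=0
i=14: outside box; Z[14]=0
i=15: outside box; Z[15]=0
i=16: outside box; Z[16]=0
i=17: outside box; Z[17]=0
i=18: outside box; Z[18]=0
i=19: outside box; Z[19]=0
i=20: outside box; Z[20]=1 scan→box=[20,21)
i=21: outside box; Z[21]=0
i=22: outside box; Z[22]=4 scan→box=[22,26)
i=23: min(r-i=3, Z[1]=0)=0; Z[23]=0
i=24: min(r-i=2, Z[2]=1)=1; Z[24]=1
i=25: min(r-i=1, Z[3]=0)=0; Z[25]=0
i=26: outside box; Z[26]=1 scan→box=[26,27)
i=27: outside box; Z[27]=0
i=28: outside box; Z[28]=4 scan→box=[28,32)
i=29: min(r-i=3, Z[1]=0)=0; Z[29]=0
i=30: min(r-i=2, Z[2]=1)=1; Z[30]=1
i=31: min(r-i=1, Z[3]=0)=0; Z[31]=0
i=32: outside box; Z[32]=0
i=33: outside box; Z[33]=1 scan→box=[33,34)
i=34: outside box; Z[34]=0
i=35: outside box; Z[35]=1 scan→box=[35,36)
i=36: outside box; Z[36]=0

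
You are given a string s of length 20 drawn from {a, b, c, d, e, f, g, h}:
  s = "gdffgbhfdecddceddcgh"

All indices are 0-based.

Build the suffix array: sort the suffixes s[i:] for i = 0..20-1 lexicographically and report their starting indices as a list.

rank→(start, suffix):
  0 → (5, 'bhfdecddceddcgh')
  1 → (10, 'cddceddcgh')
  2 → (13, 'ceddcgh')
  3 → (17, 'cgh')
  4 → (12, 'dceddcgh')
  5 → (16, 'dcgh')
  6 → (11, 'ddceddcgh')
  7 → (15, 'ddcgh')
  8 → (8, 'decddceddcgh')
  9 → (1, 'dffgbhfdecddceddcgh')
  10 → (9, 'ecddceddcgh')
  11 → (14, 'eddcgh')
  12 → (7, 'fdecddceddcgh')
  13 → (2, 'ffgbhfdecddceddcgh')
  14 → (3, 'fgbhfdecddceddcgh')
  15 → (4, 'gbhfdecddceddcgh')
  16 → (0, 'gdffgbhfdecddceddcgh')
  17 → (18, 'gh')
  18 → (19, 'h')
  19 → (6, 'hfdecddceddcgh')

[5, 10, 13, 17, 12, 16, 11, 15, 8, 1, 9, 14, 7, 2, 3, 4, 0, 18, 19, 6]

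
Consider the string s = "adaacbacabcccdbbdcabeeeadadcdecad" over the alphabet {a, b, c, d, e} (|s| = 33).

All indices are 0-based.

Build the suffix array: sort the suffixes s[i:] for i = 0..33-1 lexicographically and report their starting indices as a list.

sorted suffixes:
  #0 SA[0]=2  'aacbacabcccdbbdcabeeeadadcdecad'
  #1 SA[1]=8  'abcccdbbdcabeeeadadcdecad'
  #2 SA[2]=18  'abeeeadadcdecad'
  #3 SA[3]=6  'acabcccdbbdcabeeeadadcdecad'
  #4 SA[4]=3  'acbacabcccdbbdcabeeeadadcdecad'
  #5 SA[5]=31  'ad'
  #6 SA[6]=0  'adaacbacabcccdbbdcabeeeadadcdecad'
  #7 SA[7]=23  'adadcdecad'
  #8 SA[8]=25  'adcdecad'
  #9 SA[9]=5  'bacabcccdbbdcabeeeadadcdecad'
  #10 SA[10]=14  'bbdcabeeeadadcdecad'
  #11 SA[11]=9  'bcccdbbdcabeeeadadcdecad'
  #12 SA[12]=15  'bdcabeeeadadcdecad'
  #13 SA[13]=19  'beeeadadcdecad'
  #14 SA[14]=7  'cabcccdbbdcabeeeadadcdecad'
  #15 SA[15]=17  'cabeeeadadcdecad'
  #16 SA[16]=30  'cad'
  #17 SA[17]=4  'cbacabcccdbbdcabeeeadadcdecad'
  #18 SA[18]=10  'cccdbbdcabeeeadadcdecad'
  #19 SA[19]=11  'ccdbbdcabeeeadadcdecad'
  #20 SA[20]=12  'cdbbdcabeeeadadcdecad'
  #21 SA[21]=27  'cdecad'
  #22 SA[22]=32  'd'
  #23 SA[23]=1  'daacbacabcccdbbdcabeeeadadcdecad'
  #24 SA[24]=24  'dadcdecad'
  #25 SA[25]=13  'dbbdcabeeeadadcdecad'
  #26 SA[26]=16  'dcabeeeadadcdecad'
  #27 SA[27]=26  'dcdecad'
  #28 SA[28]=28  'decad'
  #29 SA[29]=22  'eadadcdecad'
  #30 SA[30]=29  'ecad'
  #31 SA[31]=21  'eeadadcdecad'
  #32 SA[32]=20  'eeeadadcdecad'

[2, 8, 18, 6, 3, 31, 0, 23, 25, 5, 14, 9, 15, 19, 7, 17, 30, 4, 10, 11, 12, 27, 32, 1, 24, 13, 16, 26, 28, 22, 29, 21, 20]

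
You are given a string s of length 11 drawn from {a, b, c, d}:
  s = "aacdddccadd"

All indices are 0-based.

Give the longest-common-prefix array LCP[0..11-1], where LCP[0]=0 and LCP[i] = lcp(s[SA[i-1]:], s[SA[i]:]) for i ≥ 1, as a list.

sorted suffixes:
  #0 SA[0]=0  'aacdddccadd'
  #1 SA[1]=1  'acdddccadd'
  #2 SA[2]=8  'add'
  #3 SA[3]=7  'cadd'
  #4 SA[4]=6  'ccadd'
  #5 SA[5]=2  'cdddccadd'
  #6 SA[6]=10  'd'
  #7 SA[7]=5  'dccadd'
  #8 SA[8]=9  'dd'
  #9 SA[9]=4  'ddccadd'
  #10 SA[10]=3  'dddccadd'

SA = [0, 1, 8, 7, 6, 2, 10, 5, 9, 4, 3]
[i] adj suffixes → lcp
  [1] 0/1 → 1 ('a')
  [2] 1/8 → 1 ('a')
  [3] 8/7 → 0 ('')
  [4] 7/6 → 1 ('c')
  [5] 6/2 → 1 ('c')
  [6] 2/10 → 0 ('')
  [7] 10/5 → 1 ('d')
  [8] 5/9 → 1 ('d')
  [9] 9/4 → 2 ('dd')
  [10] 4/3 → 2 ('dd')

[0, 1, 1, 0, 1, 1, 0, 1, 1, 2, 2]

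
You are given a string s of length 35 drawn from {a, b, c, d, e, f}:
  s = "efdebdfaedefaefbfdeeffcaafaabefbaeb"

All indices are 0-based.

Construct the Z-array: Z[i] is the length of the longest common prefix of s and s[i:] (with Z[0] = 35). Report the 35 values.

Z[0]=35
i=1: fresh scan; Z[1]=0
i=2: fresh scan; Z[2]=0
i=3: fresh scan; Z[3]=1 scan→box=[3,4)
i=4: fresh scan; Z[4]=0
i=5: fresh scan; Z[5]=0
i=6: fresh scan; Z[6]=0
i=7: fresh scan; Z[7]=0
i=8: fresh scan; Z[8]=1 scan→box=[8,9)
i=9: fresh scan; Z[9]=0
i=10: fresh scan; Z[10]=2 scan→box=[10,12)
i=11: min(r-i=1, Z[1]=0)=0; Z[11]=0
i=12: fresh scan; Z[12]=0
i=13: fresh scan; Z[13]=2 scan→box=[13,15)
i=14: min(r-i=1, Z[1]=0)=0; Z[14]=0
i=15: fresh scan; Z[15]=0
i=16: fresh scan; Z[16]=0
i=17: fresh scan; Z[17]=0
i=18: fresh scan; Z[18]=1 scan→box=[18,19)
i=19: fresh scan; Z[19]=2 scan→box=[19,21)
i=20: min(r-i=1, Z[1]=0)=0; Z[20]=0
i=21: fresh scan; Z[21]=0
i=22: fresh scan; Z[22]=0
i=23: fresh scan; Z[23]=0
i=24: fresh scan; Z[24]=0
i=25: fresh scan; Z[25]=0
i=26: fresh scan; Z[26]=0
i=27: fresh scan; Z[27]=0
i=28: fresh scan; Z[28]=0
i=29: fresh scan; Z[29]=2 scan→box=[29,31)
i=30: min(r-i=1, Z[1]=0)=0; Z[30]=0
i=31: fresh scan; Z[31]=0
i=32: fresh scan; Z[32]=0
i=33: fresh scan; Z[33]=1 scan→box=[33,34)
i=34: fresh scan; Z[34]=0

[35, 0, 0, 1, 0, 0, 0, 0, 1, 0, 2, 0, 0, 2, 0, 0, 0, 0, 1, 2, 0, 0, 0, 0, 0, 0, 0, 0, 0, 2, 0, 0, 0, 1, 0]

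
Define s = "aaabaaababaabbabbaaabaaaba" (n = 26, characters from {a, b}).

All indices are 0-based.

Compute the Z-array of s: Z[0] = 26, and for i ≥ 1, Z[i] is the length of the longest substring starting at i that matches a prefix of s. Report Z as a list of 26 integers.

Z[0]=26
i=1: i≥r, start 0; Z[1]=2 grow→box=[1,3)
i=2: min(r-i=1, Z[1]=2)=1; Z[2]=1
i=3: i≥r, start 0; Z[3]=0
i=4: i≥r, start 0; Z[4]=5 grow→box=[4,9)
i=5: min(r-i=4, Z[1]=2)=2; Z[5]=2
i=6: min(r-i=3, Z[2]=1)=1; Z[6]=1
i=7: min(r-i=2, Z[3]=0)=0; Z[7]=0
i=8: min(r-i=1, Z[4]=5)=1; Z[8]=1
i=9: i≥r, start 0; Z[9]=0
i=10: i≥r, start 0; Z[10]=2 grow→box=[10,12)
i=11: min(r-i=1, Z[1]=2)=1; Z[11]=1
i=12: i≥r, start 0; Z[12]=0
i=13: i≥r, start 0; Z[13]=0
i=14: i≥r, start 0; Z[14]=1 grow→box=[14,15)
i=15: i≥r, start 0; Z[15]=0
i=16: i≥r, start 0; Z[16]=0
i=17: i≥r, start 0; Z[17]=9 grow→box=[17,26)
i=18: min(r-i=8, Z[1]=2)=2; Z[18]=2
i=19: min(r-i=7, Z[2]=1)=1; Z[19]=1
i=20: min(r-i=6, Z[3]=0)=0; Z[20]=0
i=21: min(r-i=5, Z[4]=5)=5; Z[21]=5
i=22: min(r-i=4, Z[5]=2)=2; Z[22]=2
i=23: min(r-i=3, Z[6]=1)=1; Z[23]=1
i=24: min(r-i=2, Z[7]=0)=0; Z[24]=0
i=25: min(r-i=1, Z[8]=1)=1; Z[25]=1

[26, 2, 1, 0, 5, 2, 1, 0, 1, 0, 2, 1, 0, 0, 1, 0, 0, 9, 2, 1, 0, 5, 2, 1, 0, 1]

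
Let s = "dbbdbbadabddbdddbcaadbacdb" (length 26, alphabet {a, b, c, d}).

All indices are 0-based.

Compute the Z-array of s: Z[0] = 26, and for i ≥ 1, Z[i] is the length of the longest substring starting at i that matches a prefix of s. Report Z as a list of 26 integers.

Z[0]=26
i=1: fresh scan; Z[1]=0
i=2: fresh scan; Z[2]=0
i=3: fresh scan; Z[3]=3 extend→box=[3,6)
i=4: min(r-i=2, Z[1]=0)=0; Z[4]=0
i=5: min(r-i=1, Z[2]=0)=0; Z[5]=0
i=6: fresh scan; Z[6]=0
i=7: fresh scan; Z[7]=1 extend→box=[7,8)
i=8: fresh scan; Z[8]=0
i=9: fresh scan; Z[9]=0
i=10: fresh scan; Z[10]=1 extend→box=[10,11)
i=11: fresh scan; Z[11]=2 extend→box=[11,13)
i=12: min(r-i=1, Z[1]=0)=0; Z[12]=0
i=13: fresh scan; Z[13]=1 extend→box=[13,14)
i=14: fresh scan; Z[14]=1 extend→box=[14,15)
i=15: fresh scan; Z[15]=2 extend→box=[15,17)
i=16: min(r-i=1, Z[1]=0)=0; Z[16]=0
i=17: fresh scan; Z[17]=0
i=18: fresh scan; Z[18]=0
i=19: fresh scan; Z[19]=0
i=20: fresh scan; Z[20]=2 extend→box=[20,22)
i=21: min(r-i=1, Z[1]=0)=0; Z[21]=0
i=22: fresh scan; Z[22]=0
i=23: fresh scan; Z[23]=0
i=24: fresh scan; Z[24]=2 extend→box=[24,26)
i=25: min(r-i=1, Z[1]=0)=0; Z[25]=0

[26, 0, 0, 3, 0, 0, 0, 1, 0, 0, 1, 2, 0, 1, 1, 2, 0, 0, 0, 0, 2, 0, 0, 0, 2, 0]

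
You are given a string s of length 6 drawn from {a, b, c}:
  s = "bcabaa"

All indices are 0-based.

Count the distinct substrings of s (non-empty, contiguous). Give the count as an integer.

18

sorted suffixes:
  #0 SA[0]=5  'a'
  #1 SA[1]=4  'aa'
  #2 SA[2]=2  'abaa'
  #3 SA[3]=3  'baa'
  #4 SA[4]=0  'bcabaa'
  #5 SA[5]=1  'cabaa'

SA = [5, 4, 2, 3, 0, 1]
rank  pair      lcp
   1  s[5:],s[4:]  1  'a'
   2  s[4:],s[2:]  1  'a'
   3  s[2:],s[3:]  0  ''
   4  s[3:],s[0:]  1  'b'
   5  s[0:],s[1:]  0  ''

n(n+1)/2 = 6·7/2 = 21
Σ LCP = 0 + 1 + 1 + 0 + 1 + 0 = 3
distinct = 21 − 3 = 18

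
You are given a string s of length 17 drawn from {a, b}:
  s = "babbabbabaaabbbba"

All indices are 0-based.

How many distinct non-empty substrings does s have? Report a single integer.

sorted suffixes:
  #0 SA[0]=16  'a'
  #1 SA[1]=9  'aaabbbba'
  #2 SA[2]=10  'aabbbba'
  #3 SA[3]=7  'abaaabbbba'
  #4 SA[4]=4  'abbabaaabbbba'
  #5 SA[5]=1  'abbabbabaaabbbba'
  #6 SA[6]=11  'abbbba'
  #7 SA[7]=15  'ba'
  #8 SA[8]=8  'baaabbbba'
  #9 SA[9]=6  'babaaabbbba'
  #10 SA[10]=3  'babbabaaabbbba'
  #11 SA[11]=0  'babbabbabaaabbbba'
  #12 SA[12]=14  'bba'
  #13 SA[13]=5  'bbabaaabbbba'
  #14 SA[14]=2  'bbabbabaaabbbba'
  #15 SA[15]=13  'bbba'
  #16 SA[16]=12  'bbbba'

SA = [16, 9, 10, 7, 4, 1, 11, 15, 8, 6, 3, 0, 14, 5, 2, 13, 12]
rank  pair      lcp
   1  s[16:],s[9:]  1  'a'
   2  s[9:],s[10:]  2  'aa'
   3  s[10:],s[7:]  1  'a'
   4  s[7:],s[4:]  2  'ab'
   5  s[4:],s[1:]  5  'abbab'
   6  s[1:],s[11:]  3  'abb'
   7  s[11:],s[15:]  0  ''
   8  s[15:],s[8:]  2  'ba'
   9  s[8:],s[6:]  2  'ba'
  10  s[6:],s[3:]  3  'bab'
  11  s[3:],s[0:]  6  'babbab'
  12  s[0:],s[14:]  1  'b'
  13  s[14:],s[5:]  3  'bba'
  14  s[5:],s[2:]  4  'bbab'
  15  s[2:],s[13:]  2  'bb'
  16  s[13:],s[12:]  3  'bbb'

n(n+1)/2 = 17·18/2 = 153
Σ LCP = 0 + 1 + 2 + 1 + 2 + 5 + 3 + 0 + 2 + 2 + 3 + 6 + 1 + 3 + 4 + 2 + 3 = 40
distinct = 153 − 40 = 113

113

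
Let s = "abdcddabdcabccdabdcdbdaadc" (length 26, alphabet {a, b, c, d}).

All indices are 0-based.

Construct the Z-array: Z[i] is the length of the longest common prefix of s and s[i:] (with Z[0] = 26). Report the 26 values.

Z[0]=26
i=1: outside box; Z[1]=0
i=2: outside box; Z[2]=0
i=3: outside box; Z[3]=0
i=4: outside box; Z[4]=0
i=5: outside box; Z[5]=0
i=6: outside box; Z[6]=4 scan→box=[6,10)
i=7: min(r-i=3, Z[1]=0)=0; Z[7]=0
i=8: min(r-i=2, Z[2]=0)=0; Z[8]=0
i=9: min(r-i=1, Z[3]=0)=0; Z[9]=0
i=10: outside box; Z[10]=2 scan→box=[10,12)
i=11: min(r-i=1, Z[1]=0)=0; Z[11]=0
i=12: outside box; Z[12]=0
i=13: outside box; Z[13]=0
i=14: outside box; Z[14]=0
i=15: outside box; Z[15]=5 scan→box=[15,20)
i=16: min(r-i=4, Z[1]=0)=0; Z[16]=0
i=17: min(r-i=3, Z[2]=0)=0; Z[17]=0
i=18: min(r-i=2, Z[3]=0)=0; Z[18]=0
i=19: min(r-i=1, Z[4]=0)=0; Z[19]=0
i=20: outside box; Z[20]=0
i=21: outside box; Z[21]=0
i=22: outside box; Z[22]=1 scan→box=[22,23)
i=23: outside box; Z[23]=1 scan→box=[23,24)
i=24: outside box; Z[24]=0
i=25: outside box; Z[25]=0

[26, 0, 0, 0, 0, 0, 4, 0, 0, 0, 2, 0, 0, 0, 0, 5, 0, 0, 0, 0, 0, 0, 1, 1, 0, 0]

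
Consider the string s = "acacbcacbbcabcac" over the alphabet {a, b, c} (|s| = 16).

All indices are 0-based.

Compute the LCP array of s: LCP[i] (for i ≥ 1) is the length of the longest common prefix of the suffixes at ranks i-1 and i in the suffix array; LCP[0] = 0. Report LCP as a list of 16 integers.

[0, 1, 2, 2, 3, 0, 1, 3, 4, 0, 1, 2, 3, 4, 1, 2]

rank→(start, suffix):
  0 → (11, 'abcac')
  1 → (14, 'ac')
  2 → (0, 'acacbcacbbcabcac')
  3 → (6, 'acbbcabcac')
  4 → (2, 'acbcacbbcabcac')
  5 → (8, 'bbcabcac')
  6 → (9, 'bcabcac')
  7 → (12, 'bcac')
  8 → (4, 'bcacbbcabcac')
  9 → (15, 'c')
  10 → (10, 'cabcac')
  11 → (13, 'cac')
  12 → (5, 'cacbbcabcac')
  13 → (1, 'cacbcacbbcabcac')
  14 → (7, 'cbbcabcac')
  15 → (3, 'cbcacbbcabcac')

SA = [11, 14, 0, 6, 2, 8, 9, 12, 4, 15, 10, 13, 5, 1, 7, 3]
[i] adj suffixes → lcp
  [1] 11/14 → 1 ('a')
  [2] 14/0 → 2 ('ac')
  [3] 0/6 → 2 ('ac')
  [4] 6/2 → 3 ('acb')
  [5] 2/8 → 0 ('')
  [6] 8/9 → 1 ('b')
  [7] 9/12 → 3 ('bca')
  [8] 12/4 → 4 ('bcac')
  [9] 4/15 → 0 ('')
  [10] 15/10 → 1 ('c')
  [11] 10/13 → 2 ('ca')
  [12] 13/5 → 3 ('cac')
  [13] 5/1 → 4 ('cacb')
  [14] 1/7 → 1 ('c')
  [15] 7/3 → 2 ('cb')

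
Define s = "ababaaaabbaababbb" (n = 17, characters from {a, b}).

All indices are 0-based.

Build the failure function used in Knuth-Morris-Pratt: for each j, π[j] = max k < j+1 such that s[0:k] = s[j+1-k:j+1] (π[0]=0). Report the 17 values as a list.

[0, 0, 1, 2, 3, 1, 1, 1, 2, 0, 1, 1, 2, 3, 4, 0, 0]

π[0] = 0
j=1 s[j]='b': π[1]=0 (border '')
j=2 s[j]='a': π[2]=1 (border 'a')
j=3 s[j]='b': π[3]=2 (border 'ab')
j=4 s[j]='a': π[4]=3 (border 'aba')
j=5 s[j]='a': k: 3→1→0; π[5]=1 (border 'a')
j=6 s[j]='a': k: 1→0; π[6]=1 (border 'a')
j=7 s[j]='a': k: 1→0; π[7]=1 (border 'a')
j=8 s[j]='b': π[8]=2 (border 'ab')
j=9 s[j]='b': k: 2→0; π[9]=0 (border '')
j=10 s[j]='a': π[10]=1 (border 'a')
j=11 s[j]='a': k: 1→0; π[11]=1 (border 'a')
j=12 s[j]='b': π[12]=2 (border 'ab')
j=13 s[j]='a': π[13]=3 (border 'aba')
j=14 s[j]='b': π[14]=4 (border 'abab')
j=15 s[j]='b': k: 4→2→0; π[15]=0 (border '')
j=16 s[j]='b': π[16]=0 (border '')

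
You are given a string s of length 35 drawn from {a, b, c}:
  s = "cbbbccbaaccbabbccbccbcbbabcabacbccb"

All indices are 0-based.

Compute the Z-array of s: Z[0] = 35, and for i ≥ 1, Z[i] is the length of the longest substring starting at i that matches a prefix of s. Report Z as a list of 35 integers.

Z[0]=35
i=1: i≥r, start 0; Z[1]=0
i=2: i≥r, start 0; Z[2]=0
i=3: i≥r, start 0; Z[3]=0
i=4: i≥r, start 0; Z[4]=1 extend→box=[4,5)
i=5: i≥r, start 0; Z[5]=2 extend→box=[5,7)
i=6: min(r-i=1, Z[1]=0)=0; Z[6]=0
i=7: i≥r, start 0; Z[7]=0
i=8: i≥r, start 0; Z[8]=0
i=9: i≥r, start 0; Z[9]=1 extend→box=[9,10)
i=10: i≥r, start 0; Z[10]=2 extend→box=[10,12)
i=11: min(r-i=1, Z[1]=0)=0; Z[11]=0
i=12: i≥r, start 0; Z[12]=0
i=13: i≥r, start 0; Z[13]=0
i=14: i≥r, start 0; Z[14]=0
i=15: i≥r, start 0; Z[15]=1 extend→box=[15,16)
i=16: i≥r, start 0; Z[16]=2 extend→box=[16,18)
i=17: min(r-i=1, Z[1]=0)=0; Z[17]=0
i=18: i≥r, start 0; Z[18]=1 extend→box=[18,19)
i=19: i≥r, start 0; Z[19]=2 extend→box=[19,21)
i=20: min(r-i=1, Z[1]=0)=0; Z[20]=0
i=21: i≥r, start 0; Z[21]=3 extend→box=[21,24)
i=22: min(r-i=2, Z[1]=0)=0; Z[22]=0
i=23: min(r-i=1, Z[2]=0)=0; Z[23]=0
i=24: i≥r, start 0; Z[24]=0
i=25: i≥r, start 0; Z[25]=0
i=26: i≥r, start 0; Z[26]=1 extend→box=[26,27)
i=27: i≥r, start 0; Z[27]=0
i=28: i≥r, start 0; Z[28]=0
i=29: i≥r, start 0; Z[29]=0
i=30: i≥r, start 0; Z[30]=2 extend→box=[30,32)
i=31: min(r-i=1, Z[1]=0)=0; Z[31]=0
i=32: i≥r, start 0; Z[32]=1 extend→box=[32,33)
i=33: i≥r, start 0; Z[33]=2 extend→box=[33,35)
i=34: min(r-i=1, Z[1]=0)=0; Z[34]=0

[35, 0, 0, 0, 1, 2, 0, 0, 0, 1, 2, 0, 0, 0, 0, 1, 2, 0, 1, 2, 0, 3, 0, 0, 0, 0, 1, 0, 0, 0, 2, 0, 1, 2, 0]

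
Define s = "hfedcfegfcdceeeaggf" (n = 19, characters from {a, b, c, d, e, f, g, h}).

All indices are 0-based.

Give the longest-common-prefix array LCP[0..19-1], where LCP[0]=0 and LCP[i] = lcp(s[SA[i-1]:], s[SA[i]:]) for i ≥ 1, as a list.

rank | idx | suffix
   0 |  15 | aggf
   1 |   9 | cdceeeaggf
   2 |  11 | ceeeaggf
   3 |   4 | cfegfcdceeeaggf
   4 |  10 | dceeeaggf
   5 |   3 | dcfegfcdceeeaggf
   6 |  14 | eaggf
   7 |   2 | edcfegfcdceeeaggf
   8 |  13 | eeaggf
   9 |  12 | eeeaggf
  10 |   6 | egfcdceeeaggf
  11 |  18 | f
  12 |   8 | fcdceeeaggf
  13 |   1 | fedcfegfcdceeeaggf
  14 |   5 | fegfcdceeeaggf
  15 |  17 | gf
  16 |   7 | gfcdceeeaggf
  17 |  16 | ggf
  18 |   0 | hfedcfegfcdceeeaggf

SA = [15, 9, 11, 4, 10, 3, 14, 2, 13, 12, 6, 18, 8, 1, 5, 17, 7, 16, 0]
rank  pair      lcp
   1  s[15:],s[9:]  0  ''
   2  s[9:],s[11:]  1  'c'
   3  s[11:],s[4:]  1  'c'
   4  s[4:],s[10:]  0  ''
   5  s[10:],s[3:]  2  'dc'
   6  s[3:],s[14:]  0  ''
   7  s[14:],s[2:]  1  'e'
   8  s[2:],s[13:]  1  'e'
   9  s[13:],s[12:]  2  'ee'
  10  s[12:],s[6:]  1  'e'
  11  s[6:],s[18:]  0  ''
  12  s[18:],s[8:]  1  'f'
  13  s[8:],s[1:]  1  'f'
  14  s[1:],s[5:]  2  'fe'
  15  s[5:],s[17:]  0  ''
  16  s[17:],s[7:]  2  'gf'
  17  s[7:],s[16:]  1  'g'
  18  s[16:],s[0:]  0  ''

[0, 0, 1, 1, 0, 2, 0, 1, 1, 2, 1, 0, 1, 1, 2, 0, 2, 1, 0]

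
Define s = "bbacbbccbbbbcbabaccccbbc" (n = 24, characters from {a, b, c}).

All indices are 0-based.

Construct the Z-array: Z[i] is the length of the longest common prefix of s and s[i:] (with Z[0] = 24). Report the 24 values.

Z[0]=24
i=1: fresh scan; Z[1]=1 grow→box=[1,2)
i=2: fresh scan; Z[2]=0
i=3: fresh scan; Z[3]=0
i=4: fresh scan; Z[4]=2 grow→box=[4,6)
i=5: min(r-i=1, Z[1]=1)=1; Z[5]=1
i=6: fresh scan; Z[6]=0
i=7: fresh scan; Z[7]=0
i=8: fresh scan; Z[8]=2 grow→box=[8,10)
i=9: min(r-i=1, Z[1]=1)=1; Z[9]=2 grow→box=[9,11)
i=10: min(r-i=1, Z[1]=1)=1; Z[10]=2 grow→box=[10,12)
i=11: min(r-i=1, Z[1]=1)=1; Z[11]=1
i=12: fresh scan; Z[12]=0
i=13: fresh scan; Z[13]=1 grow→box=[13,14)
i=14: fresh scan; Z[14]=0
i=15: fresh scan; Z[15]=1 grow→box=[15,16)
i=16: fresh scan; Z[16]=0
i=17: fresh scan; Z[17]=0
i=18: fresh scan; Z[18]=0
i=19: fresh scan; Z[19]=0
i=20: fresh scan; Z[20]=0
i=21: fresh scan; Z[21]=2 grow→box=[21,23)
i=22: min(r-i=1, Z[1]=1)=1; Z[22]=1
i=23: fresh scan; Z[23]=0

[24, 1, 0, 0, 2, 1, 0, 0, 2, 2, 2, 1, 0, 1, 0, 1, 0, 0, 0, 0, 0, 2, 1, 0]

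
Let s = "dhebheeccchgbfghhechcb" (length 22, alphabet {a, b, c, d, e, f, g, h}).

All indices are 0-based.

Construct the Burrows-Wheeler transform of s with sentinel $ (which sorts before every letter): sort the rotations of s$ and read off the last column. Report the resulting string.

rank  rotation                 last
    0  $dhebheeccchgbfghhechcb  b
    1  b$dhebheeccchgbfghhechc  c
    2  bfghhechcb$dhebheeccchg  g
    3  bheeccchgbfghhechcb$dhe  e
    4  cb$dhebheeccchgbfghhech  h
    5  ccchgbfghhechcb$dhebhee  e
    6  cchgbfghhechcb$dhebheec  c
    7  chcb$dhebheeccchgbfghhe  e
    8  chgbfghhechcb$dhebheecc  c
    9  dhebheeccchgbfghhechcb$  $
   10  ebheeccchgbfghhechcb$dh  h
   11  eccchgbfghhechcb$dhebhe  e
   12  echcb$dhebheeccchgbfghh  h
   13  eeccchgbfghhechcb$dhebh  h
   14  fghhechcb$dhebheeccchgb  b
   15  gbfghhechcb$dhebheeccch  h
   16  ghhechcb$dhebheeccchgbf  f
   17  hcb$dhebheeccchgbfghhec  c
   18  hebheeccchgbfghhechcb$d  d
   19  hechcb$dhebheeccchgbfgh  h
   20  heeccchgbfghhechcb$dheb  b
   21  hgbfghhechcb$dhebheeccc  c
   22  hhechcb$dhebheeccchgbfg  g

bcgehecec$hehhbhfcdhbcg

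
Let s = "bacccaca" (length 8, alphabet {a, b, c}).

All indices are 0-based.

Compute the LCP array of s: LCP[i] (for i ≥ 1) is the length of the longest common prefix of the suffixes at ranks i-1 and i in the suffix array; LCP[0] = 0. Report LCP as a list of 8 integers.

[0, 1, 2, 0, 0, 2, 1, 2]

rank→(start, suffix):
  0 → (7, 'a')
  1 → (5, 'aca')
  2 → (1, 'acccaca')
  3 → (0, 'bacccaca')
  4 → (6, 'ca')
  5 → (4, 'caca')
  6 → (3, 'ccaca')
  7 → (2, 'cccaca')

SA = [7, 5, 1, 0, 6, 4, 3, 2]
i: (SA[i-1],SA[i]) lcp shared
  1: (7,5) 1 'a'
  2: (5,1) 2 'ac'
  3: (1,0) 0 ''
  4: (0,6) 0 ''
  5: (6,4) 2 'ca'
  6: (4,3) 1 'c'
  7: (3,2) 2 'cc'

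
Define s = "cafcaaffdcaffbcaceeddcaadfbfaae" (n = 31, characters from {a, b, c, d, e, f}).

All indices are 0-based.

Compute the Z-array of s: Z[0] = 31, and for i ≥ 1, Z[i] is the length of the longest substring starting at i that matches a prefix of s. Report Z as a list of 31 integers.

[31, 0, 0, 2, 0, 0, 0, 0, 0, 3, 0, 0, 0, 0, 2, 0, 1, 0, 0, 0, 0, 2, 0, 0, 0, 0, 0, 0, 0, 0, 0]

Z[0]=31
i=1: i≥r, start 0; Z[1]=0
i=2: i≥r, start 0; Z[2]=0
i=3: i≥r, start 0; Z[3]=2 scan→box=[3,5)
i=4: min(r-i=1, Z[1]=0)=0; Z[4]=0
i=5: i≥r, start 0; Z[5]=0
i=6: i≥r, start 0; Z[6]=0
i=7: i≥r, start 0; Z[7]=0
i=8: i≥r, start 0; Z[8]=0
i=9: i≥r, start 0; Z[9]=3 scan→box=[9,12)
i=10: min(r-i=2, Z[1]=0)=0; Z[10]=0
i=11: min(r-i=1, Z[2]=0)=0; Z[11]=0
i=12: i≥r, start 0; Z[12]=0
i=13: i≥r, start 0; Z[13]=0
i=14: i≥r, start 0; Z[14]=2 scan→box=[14,16)
i=15: min(r-i=1, Z[1]=0)=0; Z[15]=0
i=16: i≥r, start 0; Z[16]=1 scan→box=[16,17)
i=17: i≥r, start 0; Z[17]=0
i=18: i≥r, start 0; Z[18]=0
i=19: i≥r, start 0; Z[19]=0
i=20: i≥r, start 0; Z[20]=0
i=21: i≥r, start 0; Z[21]=2 scan→box=[21,23)
i=22: min(r-i=1, Z[1]=0)=0; Z[22]=0
i=23: i≥r, start 0; Z[23]=0
i=24: i≥r, start 0; Z[24]=0
i=25: i≥r, start 0; Z[25]=0
i=26: i≥r, start 0; Z[26]=0
i=27: i≥r, start 0; Z[27]=0
i=28: i≥r, start 0; Z[28]=0
i=29: i≥r, start 0; Z[29]=0
i=30: i≥r, start 0; Z[30]=0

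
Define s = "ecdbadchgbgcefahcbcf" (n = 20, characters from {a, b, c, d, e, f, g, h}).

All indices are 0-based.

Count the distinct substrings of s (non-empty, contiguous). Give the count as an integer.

198

rank→(start, suffix):
  0 → (4, 'adchgbgcefahcbcf')
  1 → (14, 'ahcbcf')
  2 → (3, 'badchgbgcefahcbcf')
  3 → (17, 'bcf')
  4 → (9, 'bgcefahcbcf')
  5 → (16, 'cbcf')
  6 → (1, 'cdbadchgbgcefahcbcf')
  7 → (11, 'cefahcbcf')
  8 → (18, 'cf')
  9 → (6, 'chgbgcefahcbcf')
  10 → (2, 'dbadchgbgcefahcbcf')
  11 → (5, 'dchgbgcefahcbcf')
  12 → (0, 'ecdbadchgbgcefahcbcf')
  13 → (12, 'efahcbcf')
  14 → (19, 'f')
  15 → (13, 'fahcbcf')
  16 → (8, 'gbgcefahcbcf')
  17 → (10, 'gcefahcbcf')
  18 → (15, 'hcbcf')
  19 → (7, 'hgbgcefahcbcf')

SA = [4, 14, 3, 17, 9, 16, 1, 11, 18, 6, 2, 5, 0, 12, 19, 13, 8, 10, 15, 7]
rank  pair      lcp
   1  s[4:],s[14:]  1  'a'
   2  s[14:],s[3:]  0  ''
   3  s[3:],s[17:]  1  'b'
   4  s[17:],s[9:]  1  'b'
   5  s[9:],s[16:]  0  ''
   6  s[16:],s[1:]  1  'c'
   7  s[1:],s[11:]  1  'c'
   8  s[11:],s[18:]  1  'c'
   9  s[18:],s[6:]  1  'c'
  10  s[6:],s[2:]  0  ''
  11  s[2:],s[5:]  1  'd'
  12  s[5:],s[0:]  0  ''
  13  s[0:],s[12:]  1  'e'
  14  s[12:],s[19:]  0  ''
  15  s[19:],s[13:]  1  'f'
  16  s[13:],s[8:]  0  ''
  17  s[8:],s[10:]  1  'g'
  18  s[10:],s[15:]  0  ''
  19  s[15:],s[7:]  1  'h'

n(n+1)/2 = 20·21/2 = 210
Σ LCP = 0 + 1 + 0 + 1 + 1 + 0 + 1 + 1 + 1 + 1 + 0 + 1 + 0 + 1 + 0 + 1 + 0 + 1 + 0 + 1 = 12
distinct = 210 − 12 = 198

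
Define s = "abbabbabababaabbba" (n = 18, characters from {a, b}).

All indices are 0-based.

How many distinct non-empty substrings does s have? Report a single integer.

rank→(start, suffix):
  0 → (17, 'a')
  1 → (12, 'aabbba')
  2 → (10, 'abaabbba')
  3 → (8, 'ababaabbba')
  4 → (6, 'abababaabbba')
  5 → (3, 'abbabababaabbba')
  6 → (0, 'abbabbabababaabbba')
  7 → (13, 'abbba')
  8 → (16, 'ba')
  9 → (11, 'baabbba')
  10 → (9, 'babaabbba')
  11 → (7, 'bababaabbba')
  12 → (5, 'babababaabbba')
  13 → (2, 'babbabababaabbba')
  14 → (15, 'bba')
  15 → (4, 'bbabababaabbba')
  16 → (1, 'bbabbabababaabbba')
  17 → (14, 'bbba')

SA = [17, 12, 10, 8, 6, 3, 0, 13, 16, 11, 9, 7, 5, 2, 15, 4, 1, 14]
[i] adj suffixes → lcp
  [1] 17/12 → 1 ('a')
  [2] 12/10 → 1 ('a')
  [3] 10/8 → 3 ('aba')
  [4] 8/6 → 5 ('ababa')
  [5] 6/3 → 2 ('ab')
  [6] 3/0 → 5 ('abbab')
  [7] 0/13 → 3 ('abb')
  [8] 13/16 → 0 ('')
  [9] 16/11 → 2 ('ba')
  [10] 11/9 → 2 ('ba')
  [11] 9/7 → 4 ('baba')
  [12] 7/5 → 6 ('bababa')
  [13] 5/2 → 3 ('bab')
  [14] 2/15 → 1 ('b')
  [15] 15/4 → 3 ('bba')
  [16] 4/1 → 4 ('bbab')
  [17] 1/14 → 2 ('bb')

n(n+1)/2 = 18·19/2 = 171
Σ LCP = 0 + 1 + 1 + 3 + 5 + 2 + 5 + 3 + 0 + 2 + 2 + 4 + 6 + 3 + 1 + 3 + 4 + 2 = 47
distinct = 171 − 47 = 124

124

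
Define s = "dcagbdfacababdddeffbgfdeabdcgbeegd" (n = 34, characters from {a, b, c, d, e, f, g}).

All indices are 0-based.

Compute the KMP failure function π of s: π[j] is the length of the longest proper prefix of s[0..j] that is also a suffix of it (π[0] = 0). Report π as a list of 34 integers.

[0, 0, 0, 0, 0, 1, 0, 0, 0, 0, 0, 0, 0, 1, 1, 1, 0, 0, 0, 0, 0, 0, 1, 0, 0, 0, 1, 2, 0, 0, 0, 0, 0, 1]

π[0] = 0
j=1 s[j]='c': π[1]=0 (border '')
j=2 s[j]='a': π[2]=0 (border '')
j=3 s[j]='g': π[3]=0 (border '')
j=4 s[j]='b': π[4]=0 (border '')
j=5 s[j]='d': π[5]=1 (border 'd')
j=6 s[j]='f': k: 1→0; π[6]=0 (border '')
j=7 s[j]='a': π[7]=0 (border '')
j=8 s[j]='c': π[8]=0 (border '')
j=9 s[j]='a': π[9]=0 (border '')
j=10 s[j]='b': π[10]=0 (border '')
j=11 s[j]='a': π[11]=0 (border '')
j=12 s[j]='b': π[12]=0 (border '')
j=13 s[j]='d': π[13]=1 (border 'd')
j=14 s[j]='d': k: 1→0; π[14]=1 (border 'd')
j=15 s[j]='d': k: 1→0; π[15]=1 (border 'd')
j=16 s[j]='e': k: 1→0; π[16]=0 (border '')
j=17 s[j]='f': π[17]=0 (border '')
j=18 s[j]='f': π[18]=0 (border '')
j=19 s[j]='b': π[19]=0 (border '')
j=20 s[j]='g': π[20]=0 (border '')
j=21 s[j]='f': π[21]=0 (border '')
j=22 s[j]='d': π[22]=1 (border 'd')
j=23 s[j]='e': k: 1→0; π[23]=0 (border '')
j=24 s[j]='a': π[24]=0 (border '')
j=25 s[j]='b': π[25]=0 (border '')
j=26 s[j]='d': π[26]=1 (border 'd')
j=27 s[j]='c': π[27]=2 (border 'dc')
j=28 s[j]='g': k: 2→0; π[28]=0 (border '')
j=29 s[j]='b': π[29]=0 (border '')
j=30 s[j]='e': π[30]=0 (border '')
j=31 s[j]='e': π[31]=0 (border '')
j=32 s[j]='g': π[32]=0 (border '')
j=33 s[j]='d': π[33]=1 (border 'd')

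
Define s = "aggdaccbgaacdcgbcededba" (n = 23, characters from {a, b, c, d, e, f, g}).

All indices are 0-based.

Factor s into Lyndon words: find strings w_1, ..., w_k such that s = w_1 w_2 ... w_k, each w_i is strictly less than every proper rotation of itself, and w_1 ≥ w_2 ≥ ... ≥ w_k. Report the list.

["aggd", "accbg", "aacdcgbcededb", "a"]

emit factor 1: 'aggd' (i=0, period=4)
emit factor 2: 'accbg' (i=4, period=5)
emit factor 3: 'aacdcgbcededb' (i=9, period=13)
emit factor 4: 'a' (i=22, period=1)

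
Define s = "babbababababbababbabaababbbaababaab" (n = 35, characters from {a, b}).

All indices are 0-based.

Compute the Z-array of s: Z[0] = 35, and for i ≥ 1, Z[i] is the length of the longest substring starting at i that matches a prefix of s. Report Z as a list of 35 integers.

[35, 0, 1, 3, 0, 3, 0, 3, 0, 8, 0, 1, 3, 0, 7, 0, 1, 3, 0, 2, 0, 0, 4, 0, 1, 1, 2, 0, 0, 3, 0, 2, 0, 0, 1]

Z[0]=35
i=1: i≥r, start 0; Z[1]=0
i=2: i≥r, start 0; Z[2]=1 grow→box=[2,3)
i=3: i≥r, start 0; Z[3]=3 grow→box=[3,6)
i=4: min(r-i=2, Z[1]=0)=0; Z[4]=0
i=5: min(r-i=1, Z[2]=1)=1; Z[5]=3 grow→box=[5,8)
i=6: min(r-i=2, Z[1]=0)=0; Z[6]=0
i=7: min(r-i=1, Z[2]=1)=1; Z[7]=3 grow→box=[7,10)
i=8: min(r-i=2, Z[1]=0)=0; Z[8]=0
i=9: min(r-i=1, Z[2]=1)=1; Z[9]=8 grow→box=[9,17)
i=10: min(r-i=7, Z[1]=0)=0; Z[10]=0
i=11: min(r-i=6, Z[2]=1)=1; Z[11]=1
i=12: min(r-i=5, Z[3]=3)=3; Z[12]=3
i=13: min(r-i=4, Z[4]=0)=0; Z[13]=0
i=14: min(r-i=3, Z[5]=3)=3; Z[14]=7 grow→box=[14,21)
i=15: min(r-i=6, Z[1]=0)=0; Z[15]=0
i=16: min(r-i=5, Z[2]=1)=1; Z[16]=1
i=17: min(r-i=4, Z[3]=3)=3; Z[17]=3
i=18: min(r-i=3, Z[4]=0)=0; Z[18]=0
i=19: min(r-i=2, Z[5]=3)=2; Z[19]=2
i=20: min(r-i=1, Z[6]=0)=0; Z[20]=0
i=21: i≥r, start 0; Z[21]=0
i=22: i≥r, start 0; Z[22]=4 grow→box=[22,26)
i=23: min(r-i=3, Z[1]=0)=0; Z[23]=0
i=24: min(r-i=2, Z[2]=1)=1; Z[24]=1
i=25: min(r-i=1, Z[3]=3)=1; Z[25]=1
i=26: i≥r, start 0; Z[26]=2 grow→box=[26,28)
i=27: min(r-i=1, Z[1]=0)=0; Z[27]=0
i=28: i≥r, start 0; Z[28]=0
i=29: i≥r, start 0; Z[29]=3 grow→box=[29,32)
i=30: min(r-i=2, Z[1]=0)=0; Z[30]=0
i=31: min(r-i=1, Z[2]=1)=1; Z[31]=2 grow→box=[31,33)
i=32: min(r-i=1, Z[1]=0)=0; Z[32]=0
i=33: i≥r, start 0; Z[33]=0
i=34: i≥r, start 0; Z[34]=1 grow→box=[34,35)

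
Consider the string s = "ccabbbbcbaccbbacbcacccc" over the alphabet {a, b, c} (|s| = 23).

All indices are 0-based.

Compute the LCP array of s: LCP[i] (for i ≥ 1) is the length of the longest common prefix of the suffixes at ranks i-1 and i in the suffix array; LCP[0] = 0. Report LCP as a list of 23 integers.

sorted suffixes:
  #0 SA[0]=2  'abbbbcbaccbbacbcacccc'
  #1 SA[1]=14  'acbcacccc'
  #2 SA[2]=9  'accbbacbcacccc'
  #3 SA[3]=18  'acccc'
  #4 SA[4]=13  'bacbcacccc'
  #5 SA[5]=8  'baccbbacbcacccc'
  #6 SA[6]=12  'bbacbcacccc'
  #7 SA[7]=3  'bbbbcbaccbbacbcacccc'
  #8 SA[8]=4  'bbbcbaccbbacbcacccc'
  #9 SA[9]=5  'bbcbaccbbacbcacccc'
  #10 SA[10]=16  'bcacccc'
  #11 SA[11]=6  'bcbaccbbacbcacccc'
  #12 SA[12]=22  'c'
  #13 SA[13]=1  'cabbbbcbaccbbacbcacccc'
  #14 SA[14]=17  'cacccc'
  #15 SA[15]=7  'cbaccbbacbcacccc'
  #16 SA[16]=11  'cbbacbcacccc'
  #17 SA[17]=15  'cbcacccc'
  #18 SA[18]=21  'cc'
  #19 SA[19]=0  'ccabbbbcbaccbbacbcacccc'
  #20 SA[20]=10  'ccbbacbcacccc'
  #21 SA[21]=20  'ccc'
  #22 SA[22]=19  'cccc'

SA = [2, 14, 9, 18, 13, 8, 12, 3, 4, 5, 16, 6, 22, 1, 17, 7, 11, 15, 21, 0, 10, 20, 19]
[i] adj suffixes → lcp
  [1] 2/14 → 1 ('a')
  [2] 14/9 → 2 ('ac')
  [3] 9/18 → 3 ('acc')
  [4] 18/13 → 0 ('')
  [5] 13/8 → 3 ('bac')
  [6] 8/12 → 1 ('b')
  [7] 12/3 → 2 ('bb')
  [8] 3/4 → 3 ('bbb')
  [9] 4/5 → 2 ('bb')
  [10] 5/16 → 1 ('b')
  [11] 16/6 → 2 ('bc')
  [12] 6/22 → 0 ('')
  [13] 22/1 → 1 ('c')
  [14] 1/17 → 2 ('ca')
  [15] 17/7 → 1 ('c')
  [16] 7/11 → 2 ('cb')
  [17] 11/15 → 2 ('cb')
  [18] 15/21 → 1 ('c')
  [19] 21/0 → 2 ('cc')
  [20] 0/10 → 2 ('cc')
  [21] 10/20 → 2 ('cc')
  [22] 20/19 → 3 ('ccc')

[0, 1, 2, 3, 0, 3, 1, 2, 3, 2, 1, 2, 0, 1, 2, 1, 2, 2, 1, 2, 2, 2, 3]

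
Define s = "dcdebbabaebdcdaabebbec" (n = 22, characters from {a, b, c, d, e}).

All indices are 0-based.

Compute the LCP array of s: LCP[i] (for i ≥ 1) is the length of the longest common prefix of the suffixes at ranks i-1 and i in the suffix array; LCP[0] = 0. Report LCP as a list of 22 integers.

rank | idx | suffix
   0 |  14 | aabebbec
   1 |   6 | abaebdcdaabebbec
   2 |  15 | abebbec
   3 |   8 | aebdcdaabebbec
   4 |   5 | babaebdcdaabebbec
   5 |   7 | baebdcdaabebbec
   6 |   4 | bbabaebdcdaabebbec
   7 |  18 | bbec
   8 |  10 | bdcdaabebbec
   9 |  16 | bebbec
  10 |  19 | bec
  11 |  21 | c
  12 |  12 | cdaabebbec
  13 |   1 | cdebbabaebdcdaabebbec
  14 |  13 | daabebbec
  15 |  11 | dcdaabebbec
  16 |   0 | dcdebbabaebdcdaabebbec
  17 |   2 | debbabaebdcdaabebbec
  18 |   3 | ebbabaebdcdaabebbec
  19 |  17 | ebbec
  20 |   9 | ebdcdaabebbec
  21 |  20 | ec

SA = [14, 6, 15, 8, 5, 7, 4, 18, 10, 16, 19, 21, 12, 1, 13, 11, 0, 2, 3, 17, 9, 20]
i: (SA[i-1],SA[i]) lcp shared
  1: (14,6) 1 'a'
  2: (6,15) 2 'ab'
  3: (15,8) 1 'a'
  4: (8,5) 0 ''
  5: (5,7) 2 'ba'
  6: (7,4) 1 'b'
  7: (4,18) 2 'bb'
  8: (18,10) 1 'b'
  9: (10,16) 1 'b'
  10: (16,19) 2 'be'
  11: (19,21) 0 ''
  12: (21,12) 1 'c'
  13: (12,1) 2 'cd'
  14: (1,13) 0 ''
  15: (13,11) 1 'd'
  16: (11,0) 3 'dcd'
  17: (0,2) 1 'd'
  18: (2,3) 0 ''
  19: (3,17) 3 'ebb'
  20: (17,9) 2 'eb'
  21: (9,20) 1 'e'

[0, 1, 2, 1, 0, 2, 1, 2, 1, 1, 2, 0, 1, 2, 0, 1, 3, 1, 0, 3, 2, 1]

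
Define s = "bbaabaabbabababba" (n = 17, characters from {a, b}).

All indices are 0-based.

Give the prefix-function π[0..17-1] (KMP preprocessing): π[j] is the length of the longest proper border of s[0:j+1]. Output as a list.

π[0] = 0
j=1 s[j]='b': π[1]=1 (border 'b')
j=2 s[j]='a': k: 1→0; π[2]=0 (border '')
j=3 s[j]='a': π[3]=0 (border '')
j=4 s[j]='b': π[4]=1 (border 'b')
j=5 s[j]='a': k: 1→0; π[5]=0 (border '')
j=6 s[j]='a': π[6]=0 (border '')
j=7 s[j]='b': π[7]=1 (border 'b')
j=8 s[j]='b': π[8]=2 (border 'bb')
j=9 s[j]='a': π[9]=3 (border 'bba')
j=10 s[j]='b': k: 3→0; π[10]=1 (border 'b')
j=11 s[j]='a': k: 1→0; π[11]=0 (border '')
j=12 s[j]='b': π[12]=1 (border 'b')
j=13 s[j]='a': k: 1→0; π[13]=0 (border '')
j=14 s[j]='b': π[14]=1 (border 'b')
j=15 s[j]='b': π[15]=2 (border 'bb')
j=16 s[j]='a': π[16]=3 (border 'bba')

[0, 1, 0, 0, 1, 0, 0, 1, 2, 3, 1, 0, 1, 0, 1, 2, 3]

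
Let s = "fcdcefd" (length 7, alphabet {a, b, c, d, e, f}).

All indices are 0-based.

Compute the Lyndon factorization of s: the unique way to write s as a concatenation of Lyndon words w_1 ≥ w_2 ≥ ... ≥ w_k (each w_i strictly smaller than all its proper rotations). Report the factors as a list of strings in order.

emit factor 1: 'f' (i=0, period=1)
emit factor 2: 'cdcefd' (i=1, period=6)

["f", "cdcefd"]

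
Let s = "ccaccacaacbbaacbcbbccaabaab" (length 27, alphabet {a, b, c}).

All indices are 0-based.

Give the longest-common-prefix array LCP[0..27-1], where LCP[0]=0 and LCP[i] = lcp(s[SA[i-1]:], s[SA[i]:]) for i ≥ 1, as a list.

rank→(start, suffix):
  0 → (24, 'aab')
  1 → (21, 'aabaab')
  2 → (7, 'aacbbaacbcbbccaabaab')
  3 → (12, 'aacbcbbccaabaab')
  4 → (25, 'ab')
  5 → (22, 'abaab')
  6 → (5, 'acaacbbaacbcbbccaabaab')
  7 → (8, 'acbbaacbcbbccaabaab')
  8 → (13, 'acbcbbccaabaab')
  9 → (2, 'accacaacbbaacbcbbccaabaab')
  10 → (26, 'b')
  11 → (23, 'baab')
  12 → (11, 'baacbcbbccaabaab')
  13 → (10, 'bbaacbcbbccaabaab')
  14 → (17, 'bbccaabaab')
  15 → (15, 'bcbbccaabaab')
  16 → (18, 'bccaabaab')
  17 → (20, 'caabaab')
  18 → (6, 'caacbbaacbcbbccaabaab')
  19 → (4, 'cacaacbbaacbcbbccaabaab')
  20 → (1, 'caccacaacbbaacbcbbccaabaab')
  21 → (9, 'cbbaacbcbbccaabaab')
  22 → (16, 'cbbccaabaab')
  23 → (14, 'cbcbbccaabaab')
  24 → (19, 'ccaabaab')
  25 → (3, 'ccacaacbbaacbcbbccaabaab')
  26 → (0, 'ccaccacaacbbaacbcbbccaabaab')

SA = [24, 21, 7, 12, 25, 22, 5, 8, 13, 2, 26, 23, 11, 10, 17, 15, 18, 20, 6, 4, 1, 9, 16, 14, 19, 3, 0]
[i] adj suffixes → lcp
  [1] 24/21 → 3 ('aab')
  [2] 21/7 → 2 ('aa')
  [3] 7/12 → 4 ('aacb')
  [4] 12/25 → 1 ('a')
  [5] 25/22 → 2 ('ab')
  [6] 22/5 → 1 ('a')
  [7] 5/8 → 2 ('ac')
  [8] 8/13 → 3 ('acb')
  [9] 13/2 → 2 ('ac')
  [10] 2/26 → 0 ('')
  [11] 26/23 → 1 ('b')
  [12] 23/11 → 3 ('baa')
  [13] 11/10 → 1 ('b')
  [14] 10/17 → 2 ('bb')
  [15] 17/15 → 1 ('b')
  [16] 15/18 → 2 ('bc')
  [17] 18/20 → 0 ('')
  [18] 20/6 → 3 ('caa')
  [19] 6/4 → 2 ('ca')
  [20] 4/1 → 3 ('cac')
  [21] 1/9 → 1 ('c')
  [22] 9/16 → 3 ('cbb')
  [23] 16/14 → 2 ('cb')
  [24] 14/19 → 1 ('c')
  [25] 19/3 → 3 ('cca')
  [26] 3/0 → 4 ('ccac')

[0, 3, 2, 4, 1, 2, 1, 2, 3, 2, 0, 1, 3, 1, 2, 1, 2, 0, 3, 2, 3, 1, 3, 2, 1, 3, 4]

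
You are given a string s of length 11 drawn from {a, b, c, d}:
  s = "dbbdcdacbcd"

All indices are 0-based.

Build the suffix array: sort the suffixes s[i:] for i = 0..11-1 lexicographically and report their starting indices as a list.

[6, 1, 8, 2, 7, 9, 4, 10, 5, 0, 3]

rank→(start, suffix):
  0 → (6, 'acbcd')
  1 → (1, 'bbdcdacbcd')
  2 → (8, 'bcd')
  3 → (2, 'bdcdacbcd')
  4 → (7, 'cbcd')
  5 → (9, 'cd')
  6 → (4, 'cdacbcd')
  7 → (10, 'd')
  8 → (5, 'dacbcd')
  9 → (0, 'dbbdcdacbcd')
  10 → (3, 'dcdacbcd')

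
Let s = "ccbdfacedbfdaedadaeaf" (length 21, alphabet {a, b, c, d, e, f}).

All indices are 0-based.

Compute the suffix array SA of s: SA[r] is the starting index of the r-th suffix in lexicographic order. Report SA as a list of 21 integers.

[5, 15, 17, 12, 19, 2, 9, 1, 0, 6, 14, 16, 11, 8, 3, 18, 13, 7, 20, 4, 10]

sorted suffixes:
  #0 SA[0]=5  'acedbfdaedadaeaf'
  #1 SA[1]=15  'adaeaf'
  #2 SA[2]=17  'aeaf'
  #3 SA[3]=12  'aedadaeaf'
  #4 SA[4]=19  'af'
  #5 SA[5]=2  'bdfacedbfdaedadaeaf'
  #6 SA[6]=9  'bfdaedadaeaf'
  #7 SA[7]=1  'cbdfacedbfdaedadaeaf'
  #8 SA[8]=0  'ccbdfacedbfdaedadaeaf'
  #9 SA[9]=6  'cedbfdaedadaeaf'
  #10 SA[10]=14  'dadaeaf'
  #11 SA[11]=16  'daeaf'
  #12 SA[12]=11  'daedadaeaf'
  #13 SA[13]=8  'dbfdaedadaeaf'
  #14 SA[14]=3  'dfacedbfdaedadaeaf'
  #15 SA[15]=18  'eaf'
  #16 SA[16]=13  'edadaeaf'
  #17 SA[17]=7  'edbfdaedadaeaf'
  #18 SA[18]=20  'f'
  #19 SA[19]=4  'facedbfdaedadaeaf'
  #20 SA[20]=10  'fdaedadaeaf'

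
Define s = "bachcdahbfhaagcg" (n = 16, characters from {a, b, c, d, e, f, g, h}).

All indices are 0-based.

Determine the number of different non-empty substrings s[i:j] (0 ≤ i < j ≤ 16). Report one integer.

rank | idx | suffix
   0 |  11 | aagcg
   1 |   1 | achcdahbfhaagcg
   2 |  12 | agcg
   3 |   6 | ahbfhaagcg
   4 |   0 | bachcdahbfhaagcg
   5 |   8 | bfhaagcg
   6 |   4 | cdahbfhaagcg
   7 |  14 | cg
   8 |   2 | chcdahbfhaagcg
   9 |   5 | dahbfhaagcg
  10 |   9 | fhaagcg
  11 |  15 | g
  12 |  13 | gcg
  13 |  10 | haagcg
  14 |   7 | hbfhaagcg
  15 |   3 | hcdahbfhaagcg

SA = [11, 1, 12, 6, 0, 8, 4, 14, 2, 5, 9, 15, 13, 10, 7, 3]
i: (SA[i-1],SA[i]) lcp shared
  1: (11,1) 1 'a'
  2: (1,12) 1 'a'
  3: (12,6) 1 'a'
  4: (6,0) 0 ''
  5: (0,8) 1 'b'
  6: (8,4) 0 ''
  7: (4,14) 1 'c'
  8: (14,2) 1 'c'
  9: (2,5) 0 ''
  10: (5,9) 0 ''
  11: (9,15) 0 ''
  12: (15,13) 1 'g'
  13: (13,10) 0 ''
  14: (10,7) 1 'h'
  15: (7,3) 1 'h'

n(n+1)/2 = 16·17/2 = 136
Σ LCP = 0 + 1 + 1 + 1 + 0 + 1 + 0 + 1 + 1 + 0 + 0 + 0 + 1 + 0 + 1 + 1 = 9
distinct = 136 − 9 = 127

127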